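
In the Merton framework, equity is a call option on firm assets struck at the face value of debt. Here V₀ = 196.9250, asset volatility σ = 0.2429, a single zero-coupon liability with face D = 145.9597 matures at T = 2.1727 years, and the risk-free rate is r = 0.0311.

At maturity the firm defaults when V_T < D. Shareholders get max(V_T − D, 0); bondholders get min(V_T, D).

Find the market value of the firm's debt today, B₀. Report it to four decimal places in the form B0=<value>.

d₁ = [ln(V₀/D) + (r + σ²/2)T] / (σ√T)
   = [ln(196.9250/145.9597) + (0.0311 + 0.5·0.2429²)·2.1727] / (0.2429·√2.1727)
   = [0.299492 + 0.131666] / 0.358037 = 1.204230
d₂ = d₁ − σ√T = 1.204230 − 0.358037 = 0.846194
N(d₁) = 0.885750,  N(d₂) = 0.801278,  e^(−rT) = 0.934661
E₀ = V₀·N(d₁) − D·e^(−rT)·N(d₂)
   = 196.9250·0.885750 − 145.9597·0.934661·0.801278 = 65.113644
B₀ = V₀ − E₀ = 196.9250 − 65.113644 = 131.811356

B0=131.8114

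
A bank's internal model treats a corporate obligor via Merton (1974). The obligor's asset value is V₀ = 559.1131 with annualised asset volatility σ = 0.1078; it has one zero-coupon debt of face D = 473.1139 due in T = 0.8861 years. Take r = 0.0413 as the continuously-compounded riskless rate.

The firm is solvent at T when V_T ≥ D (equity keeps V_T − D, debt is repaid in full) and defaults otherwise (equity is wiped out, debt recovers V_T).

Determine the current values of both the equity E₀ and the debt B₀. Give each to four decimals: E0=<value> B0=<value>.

d₁ = [ln(V₀/D) + (r + σ²/2)T] / (σ√T)
   = [ln(559.1131/473.1139) + (0.0413 + 0.5·0.1078²)·0.8861] / (0.1078·√0.8861)
   = [0.167016 + 0.041745] / 0.101475 = 2.057252
d₂ = d₁ − σ√T = 2.057252 − 0.101475 = 1.955777
N(d₁) = 0.980169,  N(d₂) = 0.974754,  e^(−rT) = 0.964066
E₀ = V₀·N(d₁) − D·e^(−rT)·N(d₂)
   = 559.1131·0.980169 − 473.1139·0.964066·0.974754 = 103.427393
B₀ = V₀ − E₀ = 559.1131 − 103.427393 = 455.685707

E0=103.4274 B0=455.6857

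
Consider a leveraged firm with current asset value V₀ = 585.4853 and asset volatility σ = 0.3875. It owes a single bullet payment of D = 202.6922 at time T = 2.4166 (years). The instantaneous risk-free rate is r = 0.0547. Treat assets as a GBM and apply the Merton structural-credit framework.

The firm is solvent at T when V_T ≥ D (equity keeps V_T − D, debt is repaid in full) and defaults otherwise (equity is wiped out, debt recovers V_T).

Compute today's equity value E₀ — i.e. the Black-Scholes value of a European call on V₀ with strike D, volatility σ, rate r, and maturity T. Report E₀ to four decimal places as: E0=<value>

E0=409.5686

d₁ = [ln(V₀/D) + (r + σ²/2)T] / (σ√T)
   = [ln(585.4853/202.6922) + (0.0547 + 0.5·0.3875²)·2.4166] / (0.3875·√2.4166)
   = [1.060753 + 0.313622] / 0.602385 = 2.281555
d₂ = d₁ − σ√T = 2.281555 − 0.602385 = 1.679170
N(d₁) = 0.988742,  N(d₂) = 0.953441,  e^(−rT) = 0.876176
E₀ = V₀·N(d₁) − D·e^(−rT)·N(d₂)
   = 585.4853·0.988742 − 202.6922·0.876176·0.953441 = 409.568609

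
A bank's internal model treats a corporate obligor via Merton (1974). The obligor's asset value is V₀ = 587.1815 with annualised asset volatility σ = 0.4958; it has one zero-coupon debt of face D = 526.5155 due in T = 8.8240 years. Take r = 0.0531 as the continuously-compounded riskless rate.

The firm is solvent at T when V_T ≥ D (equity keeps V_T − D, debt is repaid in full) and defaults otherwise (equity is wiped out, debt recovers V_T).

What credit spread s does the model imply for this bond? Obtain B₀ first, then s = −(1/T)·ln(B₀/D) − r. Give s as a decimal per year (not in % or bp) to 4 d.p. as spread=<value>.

spread=0.0586

d₁ = [ln(V₀/D) + (r + σ²/2)T] / (σ√T)
   = [ln(587.1815/526.5155) + (0.0531 + 0.5·0.4958²)·8.8240] / (0.4958·√8.8240)
   = [0.109053 + 1.553102] / 1.472785 = 1.128580
d₂ = d₁ − σ√T = 1.128580 − 1.472785 = -0.344205
N(d₁) = 0.870462,  N(d₂) = 0.365346,  e^(−rT) = 0.625906
E₀ = V₀·N(d₁) − D·e^(−rT)·N(d₂)
   = 587.1815·0.870462 − 526.5155·0.625906·0.365346 = 390.719840
B₀ = V₀ − E₀ = 587.1815 − 390.719840 = 196.461660
spread = −(1/T)·ln(B₀/D) − r = −(1/8.8240)·ln(196.461660/526.5155) − 0.0531 = 0.05861957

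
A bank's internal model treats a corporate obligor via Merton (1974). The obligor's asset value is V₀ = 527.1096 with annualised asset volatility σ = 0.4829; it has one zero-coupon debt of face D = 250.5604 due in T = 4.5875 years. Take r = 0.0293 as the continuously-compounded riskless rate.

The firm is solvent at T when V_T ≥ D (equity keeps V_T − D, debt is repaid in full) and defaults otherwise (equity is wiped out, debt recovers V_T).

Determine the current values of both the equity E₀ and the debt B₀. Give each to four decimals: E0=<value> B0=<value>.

d₁ = [ln(V₀/D) + (r + σ²/2)T] / (σ√T)
   = [ln(527.1096/250.5604) + (0.0293 + 0.5·0.4829²)·4.5875] / (0.4829·√4.5875)
   = [0.743708 + 0.669299] / 1.034297 = 1.366152
d₂ = d₁ − σ√T = 1.366152 − 1.034297 = 0.331856
N(d₁) = 0.914054,  N(d₂) = 0.630001,  e^(−rT) = 0.874228
E₀ = V₀·N(d₁) − D·e^(−rT)·N(d₂)
   = 527.1096·0.914054 − 250.5604·0.874228·0.630001 = 343.807091
B₀ = V₀ − E₀ = 527.1096 − 343.807091 = 183.302509

E0=343.8071 B0=183.3025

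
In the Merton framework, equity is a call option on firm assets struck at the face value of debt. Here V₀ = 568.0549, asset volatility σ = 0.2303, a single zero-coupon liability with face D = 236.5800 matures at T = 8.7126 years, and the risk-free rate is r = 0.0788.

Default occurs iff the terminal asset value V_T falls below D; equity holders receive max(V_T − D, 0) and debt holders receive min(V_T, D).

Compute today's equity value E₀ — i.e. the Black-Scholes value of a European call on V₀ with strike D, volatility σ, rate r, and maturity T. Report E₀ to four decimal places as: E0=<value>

E0=449.6026

d₁ = [ln(V₀/D) + (r + σ²/2)T] / (σ√T)
   = [ln(568.0549/236.5800) + (0.0788 + 0.5·0.2303²)·8.7126] / (0.2303·√8.7126)
   = [0.875932 + 0.917603] / 0.679779 = 2.638408
d₂ = d₁ − σ√T = 2.638408 − 0.679779 = 1.958628
N(d₁) = 0.995835,  N(d₂) = 0.974922,  e^(−rT) = 0.503308
E₀ = V₀·N(d₁) − D·e^(−rT)·N(d₂)
   = 568.0549·0.995835 − 236.5800·0.503308·0.974922 = 449.602558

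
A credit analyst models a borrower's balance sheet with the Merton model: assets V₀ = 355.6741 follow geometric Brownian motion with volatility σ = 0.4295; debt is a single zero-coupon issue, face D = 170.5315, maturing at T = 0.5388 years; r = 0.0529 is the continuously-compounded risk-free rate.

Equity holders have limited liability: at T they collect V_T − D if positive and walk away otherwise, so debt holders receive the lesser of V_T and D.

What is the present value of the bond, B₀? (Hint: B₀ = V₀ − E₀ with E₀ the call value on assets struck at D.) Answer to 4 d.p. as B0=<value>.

d₁ = [ln(V₀/D) + (r + σ²/2)T] / (σ√T)
   = [ln(355.6741/170.5315) + (0.0529 + 0.5·0.4295²)·0.5388] / (0.4295·√0.5388)
   = [0.735095 + 0.078199] / 0.315266 = 2.579707
d₂ = d₁ − σ√T = 2.579707 − 0.315266 = 2.264441
N(d₁) = 0.995056,  N(d₂) = 0.988227,  e^(−rT) = 0.971900
E₀ = V₀·N(d₁) − D·e^(−rT)·N(d₂)
   = 355.6741·0.995056 − 170.5315·0.971900·0.988227 = 190.127369
B₀ = V₀ − E₀ = 355.6741 − 190.127369 = 165.546731

B0=165.5467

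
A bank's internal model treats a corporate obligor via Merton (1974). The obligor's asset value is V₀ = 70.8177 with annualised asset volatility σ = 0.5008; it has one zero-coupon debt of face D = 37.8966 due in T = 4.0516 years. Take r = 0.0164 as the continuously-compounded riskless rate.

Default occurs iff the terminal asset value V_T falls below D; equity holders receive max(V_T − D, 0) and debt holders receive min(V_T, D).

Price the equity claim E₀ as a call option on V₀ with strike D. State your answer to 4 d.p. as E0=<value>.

d₁ = [ln(V₀/D) + (r + σ²/2)T] / (σ√T)
   = [ln(70.8177/37.8966) + (0.0164 + 0.5·0.5008²)·4.0516] / (0.5008·√4.0516)
   = [0.625248 + 0.574518] / 1.008040 = 1.190197
d₂ = d₁ − σ√T = 1.190197 − 1.008040 = 0.182157
N(d₁) = 0.883016,  N(d₂) = 0.572270,  e^(−rT) = 0.935713
E₀ = V₀·N(d₁) − D·e^(−rT)·N(d₂)
   = 70.8177·0.883016 − 37.8966·0.935713·0.572270 = 42.240220

E0=42.2402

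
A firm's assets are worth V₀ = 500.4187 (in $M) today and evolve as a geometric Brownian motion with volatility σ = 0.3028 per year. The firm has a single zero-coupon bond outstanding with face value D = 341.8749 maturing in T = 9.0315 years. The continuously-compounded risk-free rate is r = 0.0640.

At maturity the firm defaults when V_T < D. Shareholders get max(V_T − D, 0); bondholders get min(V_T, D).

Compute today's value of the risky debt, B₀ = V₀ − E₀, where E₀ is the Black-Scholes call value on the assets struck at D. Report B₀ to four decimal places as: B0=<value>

B0=171.9839

d₁ = [ln(V₀/D) + (r + σ²/2)T] / (σ√T)
   = [ln(500.4187/341.8749) + (0.0640 + 0.5·0.3028²)·9.0315] / (0.3028·√9.0315)
   = [0.381000 + 0.992055] / 0.909988 = 1.508872
d₂ = d₁ − σ√T = 1.508872 − 0.909988 = 0.598883
N(d₁) = 0.934334,  N(d₂) = 0.725375,  e^(−rT) = 0.561010
E₀ = V₀·N(d₁) − D·e^(−rT)·N(d₂)
   = 500.4187·0.934334 − 341.8749·0.561010·0.725375 = 328.434828
B₀ = V₀ − E₀ = 500.4187 − 328.434828 = 171.983872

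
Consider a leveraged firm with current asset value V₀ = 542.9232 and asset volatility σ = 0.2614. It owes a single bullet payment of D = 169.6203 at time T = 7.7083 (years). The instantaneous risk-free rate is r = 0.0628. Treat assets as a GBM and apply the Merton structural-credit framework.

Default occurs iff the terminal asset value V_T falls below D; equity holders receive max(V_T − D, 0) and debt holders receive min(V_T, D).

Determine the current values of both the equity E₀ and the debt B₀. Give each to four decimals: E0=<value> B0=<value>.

E0=439.0473 B0=103.8759

d₁ = [ln(V₀/D) + (r + σ²/2)T] / (σ√T)
   = [ln(542.9232/169.6203) + (0.0628 + 0.5·0.2614²)·7.7083] / (0.2614·√7.7083)
   = [1.163405 + 0.747435] / 0.725746 = 2.632932
d₂ = d₁ − σ√T = 2.632932 − 0.725746 = 1.907185
N(d₁) = 0.995767,  N(d₂) = 0.971752,  e^(−rT) = 0.616263
E₀ = V₀·N(d₁) − D·e^(−rT)·N(d₂)
   = 542.9232·0.995767 − 169.6203·0.616263·0.971752 = 439.047318
B₀ = V₀ − E₀ = 542.9232 − 439.047318 = 103.875882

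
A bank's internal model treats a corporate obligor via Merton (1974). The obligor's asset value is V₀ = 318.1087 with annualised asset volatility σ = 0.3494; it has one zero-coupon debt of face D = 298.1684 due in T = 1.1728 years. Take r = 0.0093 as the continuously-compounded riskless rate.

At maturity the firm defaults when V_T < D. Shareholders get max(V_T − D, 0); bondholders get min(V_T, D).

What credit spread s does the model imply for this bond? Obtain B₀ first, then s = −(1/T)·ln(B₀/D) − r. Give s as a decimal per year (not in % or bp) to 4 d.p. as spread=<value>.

d₁ = [ln(V₀/D) + (r + σ²/2)T] / (σ√T)
   = [ln(318.1087/298.1684) + (0.0093 + 0.5·0.3494²)·1.1728] / (0.3494·√1.1728)
   = [0.064735 + 0.082495] / 0.378386 = 0.389099
d₂ = d₁ − σ√T = 0.389099 − 0.378386 = 0.010714
N(d₁) = 0.651399,  N(d₂) = 0.504274,  e^(−rT) = 0.989152
E₀ = V₀·N(d₁) − D·e^(−rT)·N(d₂)
   = 318.1087·0.651399 − 298.1684·0.989152·0.504274 = 58.488072
B₀ = V₀ − E₀ = 318.1087 − 58.488072 = 259.620628
spread = −(1/T)·ln(B₀/D) − r = −(1/1.1728)·ln(259.620628/298.1684) − 0.0093 = 0.10873972

spread=0.1087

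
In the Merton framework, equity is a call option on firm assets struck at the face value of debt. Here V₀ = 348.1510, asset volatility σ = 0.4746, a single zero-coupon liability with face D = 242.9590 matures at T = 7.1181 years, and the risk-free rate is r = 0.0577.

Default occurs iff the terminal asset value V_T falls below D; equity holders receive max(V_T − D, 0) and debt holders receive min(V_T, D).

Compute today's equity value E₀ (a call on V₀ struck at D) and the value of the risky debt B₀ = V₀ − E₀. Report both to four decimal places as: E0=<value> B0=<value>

E0=231.8522 B0=116.2988

d₁ = [ln(V₀/D) + (r + σ²/2)T] / (σ√T)
   = [ln(348.1510/242.9590) + (0.0577 + 0.5·0.4746²)·7.1181] / (0.4746·√7.1181)
   = [0.359744 + 1.212373] / 1.266222 = 1.241581
d₂ = d₁ − σ√T = 1.241581 − 1.266222 = -0.024641
N(d₁) = 0.892804,  N(d₂) = 0.490171,  e^(−rT) = 0.663176
E₀ = V₀·N(d₁) − D·e^(−rT)·N(d₂)
   = 348.1510·0.892804 − 242.9590·0.663176·0.490171 = 231.852151
B₀ = V₀ − E₀ = 348.1510 − 231.852151 = 116.298849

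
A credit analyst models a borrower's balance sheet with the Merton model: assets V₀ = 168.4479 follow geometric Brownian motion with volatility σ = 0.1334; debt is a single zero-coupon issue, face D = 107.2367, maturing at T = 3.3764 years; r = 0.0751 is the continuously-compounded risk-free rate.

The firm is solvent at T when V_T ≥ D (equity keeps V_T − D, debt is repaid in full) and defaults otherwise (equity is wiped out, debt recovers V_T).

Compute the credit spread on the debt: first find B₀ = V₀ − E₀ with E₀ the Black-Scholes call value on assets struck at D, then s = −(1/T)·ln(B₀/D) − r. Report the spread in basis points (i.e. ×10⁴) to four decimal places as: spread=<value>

d₁ = [ln(V₀/D) + (r + σ²/2)T] / (σ√T)
   = [ln(168.4479/107.2367) + (0.0751 + 0.5·0.1334²)·3.3764] / (0.1334·√3.3764)
   = [0.451588 + 0.283610] / 0.245122 = 2.999312
d₂ = d₁ − σ√T = 2.999312 − 0.245122 = 2.754189
N(d₁) = 0.998647,  N(d₂) = 0.997058,  e^(−rT) = 0.776027
E₀ = V₀·N(d₁) − D·e^(−rT)·N(d₂)
   = 168.4479·0.998647 − 107.2367·0.776027·0.997058 = 85.246216
B₀ = V₀ − E₀ = 168.4479 − 85.246216 = 83.201684
spread = −(1/T)·ln(B₀/D) − r = −(1/3.3764)·ln(83.201684/107.2367) − 0.0751 = 0.00006022
in basis points: 0.00006022 × 10⁴ = 0.6022 bp

spread=0.6022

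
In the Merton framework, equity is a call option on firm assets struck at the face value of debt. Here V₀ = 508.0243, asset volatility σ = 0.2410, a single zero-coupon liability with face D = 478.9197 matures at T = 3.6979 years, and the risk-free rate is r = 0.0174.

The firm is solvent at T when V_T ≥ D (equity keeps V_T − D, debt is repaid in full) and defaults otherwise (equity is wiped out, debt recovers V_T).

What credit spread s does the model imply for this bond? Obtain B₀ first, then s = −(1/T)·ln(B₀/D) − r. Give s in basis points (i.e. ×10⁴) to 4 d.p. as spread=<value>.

spread=396.5017

d₁ = [ln(V₀/D) + (r + σ²/2)T] / (σ√T)
   = [ln(508.0243/478.9197) + (0.0174 + 0.5·0.2410²)·3.6979] / (0.2410·√3.6979)
   = [0.058996 + 0.171732] / 0.463441 = 0.497860
d₂ = d₁ − σ√T = 0.497860 − 0.463441 = 0.034418
N(d₁) = 0.690709,  N(d₂) = 0.513728,  e^(−rT) = 0.937683
E₀ = V₀·N(d₁) − D·e^(−rT)·N(d₂)
   = 508.0243·0.690709 − 478.9197·0.937683·0.513728 = 120.194286
B₀ = V₀ − E₀ = 508.0243 − 120.194286 = 387.830014
spread = −(1/T)·ln(B₀/D) − r = −(1/3.6979)·ln(387.830014/478.9197) − 0.0174 = 0.03965017
in basis points: 0.03965017 × 10⁴ = 396.5017 bp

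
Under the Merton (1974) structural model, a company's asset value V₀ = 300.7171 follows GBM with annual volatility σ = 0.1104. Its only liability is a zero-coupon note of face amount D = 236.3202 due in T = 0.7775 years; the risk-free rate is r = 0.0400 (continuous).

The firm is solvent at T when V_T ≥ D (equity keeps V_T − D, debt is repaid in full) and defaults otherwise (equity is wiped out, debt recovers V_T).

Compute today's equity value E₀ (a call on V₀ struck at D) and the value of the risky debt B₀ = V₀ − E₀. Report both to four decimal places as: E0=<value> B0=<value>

d₁ = [ln(V₀/D) + (r + σ²/2)T] / (σ√T)
   = [ln(300.7171/236.3202) + (0.0400 + 0.5·0.1104²)·0.7775] / (0.1104·√0.7775)
   = [0.240982 + 0.035838] / 0.097346 = 2.843668
d₂ = d₁ − σ√T = 2.843668 − 0.097346 = 2.746322
N(d₁) = 0.997770,  N(d₂) = 0.996987,  e^(−rT) = 0.969379
E₀ = V₀·N(d₁) − D·e^(−rT)·N(d₂)
   = 300.7171·0.997770 − 236.3202·0.969379·0.996987 = 71.653103
B₀ = V₀ − E₀ = 300.7171 − 71.653103 = 229.063997

E0=71.6531 B0=229.0640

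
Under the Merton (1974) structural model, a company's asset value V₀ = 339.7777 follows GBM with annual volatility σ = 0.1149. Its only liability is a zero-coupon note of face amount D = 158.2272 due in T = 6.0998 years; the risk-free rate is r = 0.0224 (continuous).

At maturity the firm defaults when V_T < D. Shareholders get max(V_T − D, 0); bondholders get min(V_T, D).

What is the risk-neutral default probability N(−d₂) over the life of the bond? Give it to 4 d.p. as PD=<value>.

PD=0.0012

d₁ = [ln(V₀/D) + (r + σ²/2)T] / (σ√T)
   = [ln(339.7777/158.2272) + (0.0224 + 0.5·0.1149²)·6.0998] / (0.1149·√6.0998)
   = [0.764260 + 0.176900] / 0.283777 = 3.316543
d₂ = d₁ − σ√T = 3.316543 − 0.283777 = 3.032765
risk-neutral PD = N(−d₂) = N(-3.032765) = 0.001212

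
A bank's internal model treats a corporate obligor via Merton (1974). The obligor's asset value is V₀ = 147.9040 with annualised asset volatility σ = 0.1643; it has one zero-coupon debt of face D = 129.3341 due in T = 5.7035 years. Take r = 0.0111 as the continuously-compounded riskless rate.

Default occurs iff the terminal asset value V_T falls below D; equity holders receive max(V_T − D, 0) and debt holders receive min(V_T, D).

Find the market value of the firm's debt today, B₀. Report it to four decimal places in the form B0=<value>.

B0=111.1541

d₁ = [ln(V₀/D) + (r + σ²/2)T] / (σ√T)
   = [ln(147.9040/129.3341) + (0.0111 + 0.5·0.1643²)·5.7035] / (0.1643·√5.7035)
   = [0.134164 + 0.140290] / 0.392381 = 0.699460
d₂ = d₁ − σ√T = 0.699460 − 0.392381 = 0.307078
N(d₁) = 0.757868,  N(d₂) = 0.620608,  e^(−rT) = 0.938654
E₀ = V₀·N(d₁) − D·e^(−rT)·N(d₂)
   = 147.9040·0.757868 − 129.3341·0.938654·0.620608 = 36.749877
B₀ = V₀ − E₀ = 147.9040 − 36.749877 = 111.154123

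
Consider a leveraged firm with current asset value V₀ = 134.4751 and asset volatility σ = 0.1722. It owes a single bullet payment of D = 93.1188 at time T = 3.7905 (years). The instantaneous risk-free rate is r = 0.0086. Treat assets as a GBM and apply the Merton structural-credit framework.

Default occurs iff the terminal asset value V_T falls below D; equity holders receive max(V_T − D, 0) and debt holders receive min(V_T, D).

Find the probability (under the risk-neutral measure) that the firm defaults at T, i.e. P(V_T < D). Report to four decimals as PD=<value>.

d₁ = [ln(V₀/D) + (r + σ²/2)T] / (σ√T)
   = [ln(134.4751/93.1188) + (0.0086 + 0.5·0.1722²)·3.7905] / (0.1722·√3.7905)
   = [0.367503 + 0.088798] / 0.335260 = 1.361037
d₂ = d₁ − σ√T = 1.361037 − 0.335260 = 1.025777
risk-neutral PD = N(−d₂) = N(-1.025777) = 0.152498

PD=0.1525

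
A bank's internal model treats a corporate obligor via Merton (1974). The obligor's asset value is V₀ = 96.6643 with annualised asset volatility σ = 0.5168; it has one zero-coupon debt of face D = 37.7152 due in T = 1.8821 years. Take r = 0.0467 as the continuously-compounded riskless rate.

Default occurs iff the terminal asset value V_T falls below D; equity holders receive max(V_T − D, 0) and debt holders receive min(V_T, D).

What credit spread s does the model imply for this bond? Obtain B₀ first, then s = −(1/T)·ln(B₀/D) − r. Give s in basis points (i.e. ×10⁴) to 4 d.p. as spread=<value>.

spread=200.8048

d₁ = [ln(V₀/D) + (r + σ²/2)T] / (σ√T)
   = [ln(96.6643/37.7152) + (0.0467 + 0.5·0.5168²)·1.8821] / (0.5168·√1.8821)
   = [0.941181 + 0.339232] / 0.708996 = 1.805952
d₂ = d₁ − σ√T = 1.805952 − 0.708996 = 1.096956
N(d₁) = 0.964537,  N(d₂) = 0.863670,  e^(−rT) = 0.915858
E₀ = V₀·N(d₁) − D·e^(−rT)·N(d₂)
   = 96.6643·0.964537 − 37.7152·0.915858·0.863670 = 63.403629
B₀ = V₀ − E₀ = 96.6643 − 63.403629 = 33.260671
spread = −(1/T)·ln(B₀/D) − r = −(1/1.8821)·ln(33.260671/37.7152) − 0.0467 = 0.02008048
in basis points: 0.02008048 × 10⁴ = 200.8048 bp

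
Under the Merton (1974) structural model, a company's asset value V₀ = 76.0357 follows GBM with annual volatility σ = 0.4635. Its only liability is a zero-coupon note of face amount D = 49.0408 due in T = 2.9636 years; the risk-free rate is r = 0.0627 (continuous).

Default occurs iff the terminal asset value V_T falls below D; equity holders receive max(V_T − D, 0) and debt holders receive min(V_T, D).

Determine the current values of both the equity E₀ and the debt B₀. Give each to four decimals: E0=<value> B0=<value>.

E0=40.5653 B0=35.4704

d₁ = [ln(V₀/D) + (r + σ²/2)T] / (σ√T)
   = [ln(76.0357/49.0408) + (0.0627 + 0.5·0.4635²)·2.9636] / (0.4635·√2.9636)
   = [0.438550 + 0.504156] / 0.797920 = 1.181454
d₂ = d₁ − σ√T = 1.181454 − 0.797920 = 0.383534
N(d₁) = 0.881289,  N(d₂) = 0.649338,  e^(−rT) = 0.830425
E₀ = V₀·N(d₁) − D·e^(−rT)·N(d₂)
   = 76.0357·0.881289 − 49.0408·0.830425·0.649338 = 40.565315
B₀ = V₀ − E₀ = 76.0357 − 40.565315 = 35.470385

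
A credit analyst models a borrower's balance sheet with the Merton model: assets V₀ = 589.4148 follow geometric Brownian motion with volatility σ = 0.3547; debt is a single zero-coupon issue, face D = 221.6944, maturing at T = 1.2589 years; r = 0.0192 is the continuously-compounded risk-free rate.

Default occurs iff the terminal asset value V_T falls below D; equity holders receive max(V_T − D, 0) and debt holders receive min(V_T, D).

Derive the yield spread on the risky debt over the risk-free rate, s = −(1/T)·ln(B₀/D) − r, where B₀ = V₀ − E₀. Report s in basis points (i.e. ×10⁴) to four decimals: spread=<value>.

d₁ = [ln(V₀/D) + (r + σ²/2)T] / (σ√T)
   = [ln(589.4148/221.6944) + (0.0192 + 0.5·0.3547²)·1.2589] / (0.3547·√1.2589)
   = [0.977830 + 0.103363] / 0.397976 = 2.716731
d₂ = d₁ − σ√T = 2.716731 − 0.397976 = 2.318755
N(d₁) = 0.996703,  N(d₂) = 0.989796,  e^(−rT) = 0.976119
E₀ = V₀·N(d₁) − D·e^(−rT)·N(d₂)
   = 589.4148·0.996703 − 221.6944·0.976119·0.989796 = 373.279877
B₀ = V₀ − E₀ = 589.4148 − 373.279877 = 216.134923
spread = −(1/T)·ln(B₀/D) − r = −(1/1.2589)·ln(216.134923/221.6944) − 0.0192 = 0.00097396
in basis points: 0.00097396 × 10⁴ = 9.7396 bp

spread=9.7396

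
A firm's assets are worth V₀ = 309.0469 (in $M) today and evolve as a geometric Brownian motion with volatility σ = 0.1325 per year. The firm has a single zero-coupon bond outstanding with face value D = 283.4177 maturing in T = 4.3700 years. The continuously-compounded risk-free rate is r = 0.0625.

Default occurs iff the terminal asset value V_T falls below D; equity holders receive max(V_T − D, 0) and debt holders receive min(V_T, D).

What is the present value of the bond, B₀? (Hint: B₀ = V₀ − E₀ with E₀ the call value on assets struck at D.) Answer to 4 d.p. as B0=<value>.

B0=212.4364

d₁ = [ln(V₀/D) + (r + σ²/2)T] / (σ√T)
   = [ln(309.0469/283.4177) + (0.0625 + 0.5·0.1325²)·4.3700] / (0.1325·√4.3700)
   = [0.086571 + 0.311485] / 0.276985 = 1.437104
d₂ = d₁ − σ√T = 1.437104 − 0.276985 = 1.160119
N(d₁) = 0.924656,  N(d₂) = 0.877000,  e^(−rT) = 0.760998
E₀ = V₀·N(d₁) − D·e^(−rT)·N(d₂)
   = 309.0469·0.924656 − 283.4177·0.760998·0.877000 = 96.610510
B₀ = V₀ − E₀ = 309.0469 − 96.610510 = 212.436390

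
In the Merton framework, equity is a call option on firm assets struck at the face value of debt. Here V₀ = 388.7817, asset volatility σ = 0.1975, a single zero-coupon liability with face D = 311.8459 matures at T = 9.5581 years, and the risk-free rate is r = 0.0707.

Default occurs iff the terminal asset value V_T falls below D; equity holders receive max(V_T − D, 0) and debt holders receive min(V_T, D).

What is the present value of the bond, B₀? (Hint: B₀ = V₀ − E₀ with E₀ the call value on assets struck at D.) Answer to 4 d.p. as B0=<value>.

d₁ = [ln(V₀/D) + (r + σ²/2)T] / (σ√T)
   = [ln(388.7817/311.8459) + (0.0707 + 0.5·0.1975²)·9.5581] / (0.1975·√9.5581)
   = [0.220509 + 0.862170] / 0.610594 = 1.773156
d₂ = d₁ − σ√T = 1.773156 − 0.610594 = 1.162562
N(d₁) = 0.961899,  N(d₂) = 0.877496,  e^(−rT) = 0.508771
E₀ = V₀·N(d₁) − D·e^(−rT)·N(d₂)
   = 388.7817·0.961899 − 311.8459·0.508771·0.877496 = 234.746682
B₀ = V₀ − E₀ = 388.7817 − 234.746682 = 154.035018

B0=154.0350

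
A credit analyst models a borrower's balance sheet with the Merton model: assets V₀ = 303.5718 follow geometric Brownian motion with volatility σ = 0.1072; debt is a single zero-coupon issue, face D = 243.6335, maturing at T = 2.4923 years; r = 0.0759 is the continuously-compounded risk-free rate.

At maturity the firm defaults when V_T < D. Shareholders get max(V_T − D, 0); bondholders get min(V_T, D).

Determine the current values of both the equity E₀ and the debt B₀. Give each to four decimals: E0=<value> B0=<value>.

E0=102.0364 B0=201.5354

d₁ = [ln(V₀/D) + (r + σ²/2)T] / (σ√T)
   = [ln(303.5718/243.6335) + (0.0759 + 0.5·0.1072²)·2.4923] / (0.1072·√2.4923)
   = [0.219953 + 0.203486] / 0.169237 = 2.502051
d₂ = d₁ − σ√T = 2.502051 − 0.169237 = 2.332814
N(d₁) = 0.993826,  N(d₂) = 0.990171,  e^(−rT) = 0.827649
E₀ = V₀·N(d₁) − D·e^(−rT)·N(d₂)
   = 303.5718·0.993826 − 243.6335·0.827649·0.990171 = 102.036412
B₀ = V₀ − E₀ = 303.5718 − 102.036412 = 201.535388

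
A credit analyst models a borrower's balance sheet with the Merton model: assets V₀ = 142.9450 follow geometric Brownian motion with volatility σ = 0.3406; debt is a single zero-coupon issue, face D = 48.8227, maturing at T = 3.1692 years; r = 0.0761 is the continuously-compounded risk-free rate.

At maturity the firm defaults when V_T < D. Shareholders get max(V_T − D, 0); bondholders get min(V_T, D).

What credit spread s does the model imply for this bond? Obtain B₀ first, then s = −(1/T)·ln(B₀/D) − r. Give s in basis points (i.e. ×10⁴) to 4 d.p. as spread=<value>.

spread=19.0241

d₁ = [ln(V₀/D) + (r + σ²/2)T] / (σ√T)
   = [ln(142.9450/48.8227) + (0.0761 + 0.5·0.3406²)·3.1692] / (0.3406·√3.1692)
   = [1.074265 + 0.425003] / 0.606345 = 2.472633
d₂ = d₁ − σ√T = 2.472633 − 0.606345 = 1.866289
N(d₁) = 0.993294,  N(d₂) = 0.968999,  e^(−rT) = 0.785703
E₀ = V₀·N(d₁) − D·e^(−rT)·N(d₂)
   = 142.9450·0.993294 − 48.8227·0.785703·0.968999 = 104.815429
B₀ = V₀ − E₀ = 142.9450 − 104.815429 = 38.129571
spread = −(1/T)·ln(B₀/D) − r = −(1/3.1692)·ln(38.129571/48.8227) − 0.0761 = 0.00190241
in basis points: 0.00190241 × 10⁴ = 19.0241 bp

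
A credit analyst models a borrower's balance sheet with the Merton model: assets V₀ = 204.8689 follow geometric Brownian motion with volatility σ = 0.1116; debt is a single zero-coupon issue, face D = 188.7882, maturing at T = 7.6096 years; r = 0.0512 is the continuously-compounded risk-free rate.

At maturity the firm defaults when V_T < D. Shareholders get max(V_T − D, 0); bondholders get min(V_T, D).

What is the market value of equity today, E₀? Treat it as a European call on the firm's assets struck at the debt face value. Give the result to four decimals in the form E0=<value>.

d₁ = [ln(V₀/D) + (r + σ²/2)T] / (σ√T)
   = [ln(204.8689/188.7882) + (0.0512 + 0.5·0.1116²)·7.6096] / (0.1116·√7.6096)
   = [0.081745 + 0.436999] / 0.307854 = 1.685029
d₂ = d₁ − σ√T = 1.685029 − 0.307854 = 1.377174
N(d₁) = 0.954008,  N(d₂) = 0.915771,  e^(−rT) = 0.677320
E₀ = V₀·N(d₁) − D·e^(−rT)·N(d₂)
   = 204.8689·0.954008 − 188.7882·0.677320·0.915771 = 78.347038

E0=78.3470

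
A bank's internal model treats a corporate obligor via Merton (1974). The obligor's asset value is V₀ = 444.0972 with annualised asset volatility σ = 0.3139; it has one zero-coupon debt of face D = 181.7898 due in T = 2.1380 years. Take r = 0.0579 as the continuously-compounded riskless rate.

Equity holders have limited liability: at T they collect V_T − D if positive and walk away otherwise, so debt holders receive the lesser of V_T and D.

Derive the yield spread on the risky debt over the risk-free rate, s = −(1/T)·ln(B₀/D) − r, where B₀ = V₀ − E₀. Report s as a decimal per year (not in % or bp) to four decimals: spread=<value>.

spread=0.0016

d₁ = [ln(V₀/D) + (r + σ²/2)T] / (σ√T)
   = [ln(444.0972/181.7898) + (0.0579 + 0.5·0.3139²)·2.1380] / (0.3139·√2.1380)
   = [0.893192 + 0.229122] / 0.458981 = 2.445228
d₂ = d₁ − σ√T = 2.445228 − 0.458981 = 1.986247
N(d₁) = 0.992762,  N(d₂) = 0.976497,  e^(−rT) = 0.883565
E₀ = V₀·N(d₁) − D·e^(−rT)·N(d₂)
   = 444.0972·0.992762 − 181.7898·0.883565·0.976497 = 284.034794
B₀ = V₀ − E₀ = 444.0972 − 284.034794 = 160.062406
spread = −(1/T)·ln(B₀/D) − r = −(1/2.1380)·ln(160.062406/181.7898) − 0.0579 = 0.00163569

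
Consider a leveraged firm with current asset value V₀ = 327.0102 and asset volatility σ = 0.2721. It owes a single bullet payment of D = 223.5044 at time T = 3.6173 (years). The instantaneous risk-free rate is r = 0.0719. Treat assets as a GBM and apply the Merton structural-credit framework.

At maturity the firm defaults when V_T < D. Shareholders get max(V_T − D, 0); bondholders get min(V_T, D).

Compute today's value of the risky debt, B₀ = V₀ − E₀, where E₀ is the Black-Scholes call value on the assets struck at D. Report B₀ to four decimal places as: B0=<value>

d₁ = [ln(V₀/D) + (r + σ²/2)T] / (σ√T)
   = [ln(327.0102/223.5044) + (0.0719 + 0.5·0.2721²)·3.6173] / (0.2721·√3.6173)
   = [0.380560 + 0.393993] / 0.517512 = 1.496686
d₂ = d₁ − σ√T = 1.496686 − 0.517512 = 0.979174
N(d₁) = 0.932763,  N(d₂) = 0.836253,  e^(−rT) = 0.770987
E₀ = V₀·N(d₁) − D·e^(−rT)·N(d₂)
   = 327.0102·0.932763 − 223.5044·0.770987·0.836253 = 160.920620
B₀ = V₀ − E₀ = 327.0102 − 160.920620 = 166.089580

B0=166.0896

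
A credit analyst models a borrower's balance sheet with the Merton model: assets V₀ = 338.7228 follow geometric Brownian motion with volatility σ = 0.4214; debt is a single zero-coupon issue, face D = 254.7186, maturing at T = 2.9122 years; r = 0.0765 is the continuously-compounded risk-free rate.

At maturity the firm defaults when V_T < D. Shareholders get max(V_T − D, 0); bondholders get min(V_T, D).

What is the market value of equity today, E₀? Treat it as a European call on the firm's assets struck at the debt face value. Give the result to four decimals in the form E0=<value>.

d₁ = [ln(V₀/D) + (r + σ²/2)T] / (σ√T)
   = [ln(338.7228/254.7186) + (0.0765 + 0.5·0.4214²)·2.9122] / (0.4214·√2.9122)
   = [0.285023 + 0.481355] / 0.719126 = 1.065706
d₂ = d₁ − σ√T = 1.065706 − 0.719126 = 0.346580
N(d₁) = 0.856722,  N(d₂) = 0.635547,  e^(−rT) = 0.800288
E₀ = V₀·N(d₁) − D·e^(−rT)·N(d₂)
   = 338.7228·0.856722 − 254.7186·0.800288·0.635547 = 160.636108

E0=160.6361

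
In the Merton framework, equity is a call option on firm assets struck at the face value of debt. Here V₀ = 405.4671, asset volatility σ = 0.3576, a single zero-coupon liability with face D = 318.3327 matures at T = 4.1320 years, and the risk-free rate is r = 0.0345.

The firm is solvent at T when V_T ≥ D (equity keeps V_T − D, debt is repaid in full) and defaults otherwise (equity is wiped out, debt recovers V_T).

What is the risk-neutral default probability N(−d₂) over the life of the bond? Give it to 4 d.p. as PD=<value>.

d₁ = [ln(V₀/D) + (r + σ²/2)T] / (σ√T)
   = [ln(405.4671/318.3327) + (0.0345 + 0.5·0.3576²)·4.1320] / (0.3576·√4.1320)
   = [0.241943 + 0.406749] / 0.726905 = 0.892403
d₂ = d₁ − σ√T = 0.892403 − 0.726905 = 0.165498
risk-neutral PD = N(−d₂) = N(-0.165498) = 0.434276

PD=0.4343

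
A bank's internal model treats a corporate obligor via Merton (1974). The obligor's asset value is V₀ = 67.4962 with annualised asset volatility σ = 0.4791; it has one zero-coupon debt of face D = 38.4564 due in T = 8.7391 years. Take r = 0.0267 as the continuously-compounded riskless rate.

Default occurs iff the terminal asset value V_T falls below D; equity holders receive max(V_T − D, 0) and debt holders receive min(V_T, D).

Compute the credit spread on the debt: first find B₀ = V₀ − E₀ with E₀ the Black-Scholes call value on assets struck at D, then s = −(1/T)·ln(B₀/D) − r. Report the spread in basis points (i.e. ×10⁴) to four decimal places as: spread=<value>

spread=461.6762

d₁ = [ln(V₀/D) + (r + σ²/2)T] / (σ√T)
   = [ln(67.4962/38.4564) + (0.0267 + 0.5·0.4791²)·8.7391] / (0.4791·√8.7391)
   = [0.562546 + 1.236307] / 1.416314 = 1.270095
d₂ = d₁ − σ√T = 1.270095 − 1.416314 = -0.146219
N(d₁) = 0.897975,  N(d₂) = 0.441874,  e^(−rT) = 0.791889
E₀ = V₀·N(d₁) − D·e^(−rT)·N(d₂)
   = 67.4962·0.897975 − 38.4564·0.791889·0.441874 = 47.153386
B₀ = V₀ − E₀ = 67.4962 − 47.153386 = 20.342814
spread = −(1/T)·ln(B₀/D) − r = −(1/8.7391)·ln(20.342814/38.4564) − 0.0267 = 0.04616762
in basis points: 0.04616762 × 10⁴ = 461.6762 bp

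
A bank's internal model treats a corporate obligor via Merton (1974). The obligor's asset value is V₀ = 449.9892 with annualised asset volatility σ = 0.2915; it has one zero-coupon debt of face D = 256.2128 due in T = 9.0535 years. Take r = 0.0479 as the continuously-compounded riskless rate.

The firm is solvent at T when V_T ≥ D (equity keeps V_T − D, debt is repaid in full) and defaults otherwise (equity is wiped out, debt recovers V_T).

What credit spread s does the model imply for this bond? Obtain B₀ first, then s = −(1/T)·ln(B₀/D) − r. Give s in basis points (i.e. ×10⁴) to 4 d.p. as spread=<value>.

spread=99.8783

d₁ = [ln(V₀/D) + (r + σ²/2)T] / (σ√T)
   = [ln(449.9892/256.2128) + (0.0479 + 0.5·0.2915²)·9.0535] / (0.2915·√9.0535)
   = [0.563215 + 0.818311] / 0.877095 = 1.575115
d₂ = d₁ − σ√T = 1.575115 − 0.877095 = 0.698020
N(d₁) = 0.942385,  N(d₂) = 0.757418,  e^(−rT) = 0.648131
E₀ = V₀·N(d₁) − D·e^(−rT)·N(d₂)
   = 449.9892·0.942385 − 256.2128·0.648131·0.757418 = 298.286773
B₀ = V₀ − E₀ = 449.9892 − 298.286773 = 151.702427
spread = −(1/T)·ln(B₀/D) − r = −(1/9.0535)·ln(151.702427/256.2128) − 0.0479 = 0.00998783
in basis points: 0.00998783 × 10⁴ = 99.8783 bp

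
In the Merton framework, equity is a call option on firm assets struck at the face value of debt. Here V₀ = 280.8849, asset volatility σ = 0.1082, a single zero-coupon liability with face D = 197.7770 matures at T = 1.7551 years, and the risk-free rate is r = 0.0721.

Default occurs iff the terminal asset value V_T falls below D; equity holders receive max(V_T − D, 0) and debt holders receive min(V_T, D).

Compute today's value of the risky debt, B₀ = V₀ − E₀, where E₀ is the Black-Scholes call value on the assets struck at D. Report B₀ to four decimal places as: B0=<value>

d₁ = [ln(V₀/D) + (r + σ²/2)T] / (σ√T)
   = [ln(280.8849/197.7770) + (0.0721 + 0.5·0.1082²)·1.7551] / (0.1082·√1.7551)
   = [0.350805 + 0.136816] / 0.143344 = 3.401766
d₂ = d₁ − σ√T = 3.401766 − 0.143344 = 3.258422
N(d₁) = 0.999665,  N(d₂) = 0.999440,  e^(−rT) = 0.881137
E₀ = V₀·N(d₁) − D·e^(−rT)·N(d₂)
   = 280.8849·0.999665 − 197.7770·0.881137·0.999440 = 106.619954
B₀ = V₀ − E₀ = 280.8849 − 106.619954 = 174.264946

B0=174.2649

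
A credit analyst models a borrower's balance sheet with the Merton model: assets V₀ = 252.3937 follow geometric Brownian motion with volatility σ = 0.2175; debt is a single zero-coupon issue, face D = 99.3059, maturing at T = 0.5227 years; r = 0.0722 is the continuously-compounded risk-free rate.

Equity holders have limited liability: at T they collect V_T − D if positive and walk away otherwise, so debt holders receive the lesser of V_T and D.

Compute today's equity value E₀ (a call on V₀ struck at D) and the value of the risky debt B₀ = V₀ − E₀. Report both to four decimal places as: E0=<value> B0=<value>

d₁ = [ln(V₀/D) + (r + σ²/2)T] / (σ√T)
   = [ln(252.3937/99.3059) + (0.0722 + 0.5·0.2175²)·0.5227] / (0.2175·√0.5227)
   = [0.932785 + 0.050102] / 0.157248 = 6.250552
d₂ = d₁ − σ√T = 6.250552 − 0.157248 = 6.093304
N(d₁) = 1.000000,  N(d₂) = 1.000000,  e^(−rT) = 0.962964
E₀ = V₀·N(d₁) − D·e^(−rT)·N(d₂)
   = 252.3937·1.000000 − 99.3059·0.962964·1.000000 = 156.765664
B₀ = V₀ − E₀ = 252.3937 − 156.765664 = 95.628036

E0=156.7657 B0=95.6280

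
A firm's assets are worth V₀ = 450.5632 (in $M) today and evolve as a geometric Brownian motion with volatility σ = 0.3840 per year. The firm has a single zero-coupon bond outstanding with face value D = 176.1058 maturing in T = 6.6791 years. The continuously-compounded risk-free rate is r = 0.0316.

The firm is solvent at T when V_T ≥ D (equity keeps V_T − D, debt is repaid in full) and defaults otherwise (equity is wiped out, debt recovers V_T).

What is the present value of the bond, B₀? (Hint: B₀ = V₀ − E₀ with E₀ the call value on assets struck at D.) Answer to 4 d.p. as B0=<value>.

d₁ = [ln(V₀/D) + (r + σ²/2)T] / (σ√T)
   = [ln(450.5632/176.1058) + (0.0316 + 0.5·0.3840²)·6.6791] / (0.3840·√6.6791)
   = [0.939413 + 0.703496] / 0.992408 = 1.655478
d₂ = d₁ − σ√T = 1.655478 − 0.992408 = 0.663070
N(d₁) = 0.951086,  N(d₂) = 0.746357,  e^(−rT) = 0.809726
E₀ = V₀·N(d₁) − D·e^(−rT)·N(d₂)
   = 450.5632·0.951086 − 176.1058·0.809726·0.746357 = 322.095841
B₀ = V₀ − E₀ = 450.5632 − 322.095841 = 128.467359

B0=128.4674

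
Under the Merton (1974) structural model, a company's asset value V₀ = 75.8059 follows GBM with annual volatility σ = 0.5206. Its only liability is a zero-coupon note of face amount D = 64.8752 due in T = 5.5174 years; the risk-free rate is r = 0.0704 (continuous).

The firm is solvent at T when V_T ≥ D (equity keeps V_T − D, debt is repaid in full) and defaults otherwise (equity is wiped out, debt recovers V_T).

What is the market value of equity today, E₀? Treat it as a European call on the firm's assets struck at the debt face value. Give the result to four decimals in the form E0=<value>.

E0=45.6954

d₁ = [ln(V₀/D) + (r + σ²/2)T] / (σ√T)
   = [ln(75.8059/64.8752) + (0.0704 + 0.5·0.5206²)·5.5174] / (0.5206·√5.5174)
   = [0.155711 + 1.136100] / 1.222845 = 1.056398
d₂ = d₁ − σ√T = 1.056398 − 1.222845 = -0.166447
N(d₁) = 0.854607,  N(d₂) = 0.433902,  e^(−rT) = 0.678124
E₀ = V₀·N(d₁) − D·e^(−rT)·N(d₂)
   = 75.8059·0.854607 − 64.8752·0.678124·0.433902 = 45.695370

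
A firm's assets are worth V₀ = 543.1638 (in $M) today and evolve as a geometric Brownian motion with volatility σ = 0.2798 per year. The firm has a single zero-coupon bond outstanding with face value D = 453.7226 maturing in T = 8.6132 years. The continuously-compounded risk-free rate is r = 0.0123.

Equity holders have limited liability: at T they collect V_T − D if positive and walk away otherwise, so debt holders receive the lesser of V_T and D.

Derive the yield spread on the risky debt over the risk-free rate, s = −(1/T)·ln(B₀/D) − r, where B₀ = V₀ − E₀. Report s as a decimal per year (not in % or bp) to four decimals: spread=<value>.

d₁ = [ln(V₀/D) + (r + σ²/2)T] / (σ√T)
   = [ln(543.1638/453.7226) + (0.0123 + 0.5·0.2798²)·8.6132] / (0.2798·√8.6132)
   = [0.179925 + 0.443098] / 0.821164 = 0.758706
d₂ = d₁ − σ√T = 0.758706 − 0.821164 = -0.062458
N(d₁) = 0.775986,  N(d₂) = 0.475099,  e^(−rT) = 0.899476
E₀ = V₀·N(d₁) − D·e^(−rT)·N(d₂)
   = 543.1638·0.775986 − 453.7226·0.899476·0.475099 = 227.593395
B₀ = V₀ − E₀ = 543.1638 − 227.593395 = 315.570405
spread = −(1/T)·ln(B₀/D) − r = −(1/8.6132)·ln(315.570405/453.7226) − 0.0123 = 0.02985671

spread=0.0299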